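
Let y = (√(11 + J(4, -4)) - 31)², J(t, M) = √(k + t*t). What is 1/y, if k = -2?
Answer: (31 - √(11 + √14))⁻² ≈ 0.0013556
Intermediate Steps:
J(t, M) = √(-2 + t²) (J(t, M) = √(-2 + t*t) = √(-2 + t²))
y = (-31 + √(11 + √14))² (y = (√(11 + √(-2 + 4²)) - 31)² = (√(11 + √(-2 + 16)) - 31)² = (√(11 + √14) - 31)² = (-31 + √(11 + √14))² ≈ 737.69)
1/y = 1/((31 - √(11 + √14))²) = (31 - √(11 + √14))⁻²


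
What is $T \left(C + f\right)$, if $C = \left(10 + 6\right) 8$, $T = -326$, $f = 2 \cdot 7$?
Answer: $-46292$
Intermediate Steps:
$f = 14$
$C = 128$ ($C = 16 \cdot 8 = 128$)
$T \left(C + f\right) = - 326 \left(128 + 14\right) = \left(-326\right) 142 = -46292$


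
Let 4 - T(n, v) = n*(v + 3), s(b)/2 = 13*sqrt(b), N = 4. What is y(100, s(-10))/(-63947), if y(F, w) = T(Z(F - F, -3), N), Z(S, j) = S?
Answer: -4/63947 ≈ -6.2552e-5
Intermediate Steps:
s(b) = 26*sqrt(b) (s(b) = 2*(13*sqrt(b)) = 26*sqrt(b))
T(n, v) = 4 - n*(3 + v) (T(n, v) = 4 - n*(v + 3) = 4 - n*(3 + v))
y(F, w) = 4 (y(F, w) = 4 - 3*(F - F) - 1*(F - F)*4 = 4 - 3*0 - 1*0*4 = 4 + 0 + 0 = 4)
y(100, s(-10))/(-63947) = 4/(-63947) = 4*(-1/63947) = -4/63947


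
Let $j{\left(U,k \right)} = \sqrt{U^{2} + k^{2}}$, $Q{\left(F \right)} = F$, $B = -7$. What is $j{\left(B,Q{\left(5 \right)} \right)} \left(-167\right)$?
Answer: $- 167 \sqrt{74} \approx -1436.6$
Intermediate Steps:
$j{\left(B,Q{\left(5 \right)} \right)} \left(-167\right) = \sqrt{\left(-7\right)^{2} + 5^{2}} \left(-167\right) = \sqrt{49 + 25} \left(-167\right) = \sqrt{74} \left(-167\right) = - 167 \sqrt{74}$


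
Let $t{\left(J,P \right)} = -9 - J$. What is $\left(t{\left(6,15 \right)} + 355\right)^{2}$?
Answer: $115600$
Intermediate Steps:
$\left(t{\left(6,15 \right)} + 355\right)^{2} = \left(\left(-9 - 6\right) + 355\right)^{2} = \left(-15 + 355\right)^{2} = 340^{2} = 115600$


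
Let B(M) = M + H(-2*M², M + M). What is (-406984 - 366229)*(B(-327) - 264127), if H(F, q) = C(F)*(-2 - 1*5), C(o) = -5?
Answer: 204452208247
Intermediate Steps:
H(F, q) = 35 (H(F, q) = -5*(-2 - 1*5) = -5*(-2 - 5) = -5*(-7) = 35)
B(M) = 35 + M (B(M) = M + 35 = 35 + M)
(-406984 - 366229)*(B(-327) - 264127) = (-406984 - 366229)*((35 - 327) - 264127) = -773213*(-292 - 264127) = -773213*(-264419) = 204452208247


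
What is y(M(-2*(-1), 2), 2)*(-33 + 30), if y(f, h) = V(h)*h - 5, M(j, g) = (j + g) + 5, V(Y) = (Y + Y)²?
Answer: -81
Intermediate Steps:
V(Y) = 4*Y² (V(Y) = (2*Y)² = 4*Y²)
M(j, g) = 5 + g + j (M(j, g) = (g + j) + 5 = 5 + g + j)
y(f, h) = -5 + 4*h³ (y(f, h) = (4*h²)*h - 5 = 4*h³ - 5 = -5 + 4*h³)
y(M(-2*(-1), 2), 2)*(-33 + 30) = (-5 + 4*2³)*(-33 + 30) = (-5 + 4*8)*(-3) = (-5 + 32)*(-3) = 27*(-3) = -81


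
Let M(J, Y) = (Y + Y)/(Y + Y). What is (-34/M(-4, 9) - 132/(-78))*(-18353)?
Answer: 7708260/13 ≈ 5.9294e+5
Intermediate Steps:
M(J, Y) = 1 (M(J, Y) = (2*Y)/((2*Y)) = (2*Y)*(1/(2*Y)) = 1)
(-34/M(-4, 9) - 132/(-78))*(-18353) = (-34/1 - 132/(-78))*(-18353) = (-34*1 - 132*(-1/78))*(-18353) = (-34 + 22/13)*(-18353) = -420/13*(-18353) = 7708260/13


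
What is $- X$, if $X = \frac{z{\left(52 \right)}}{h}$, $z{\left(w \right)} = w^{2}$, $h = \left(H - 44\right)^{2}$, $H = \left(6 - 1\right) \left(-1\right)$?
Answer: $- \frac{2704}{2401} \approx -1.1262$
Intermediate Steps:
$H = -5$ ($H = 5 \left(-1\right) = -5$)
$h = 2401$ ($h = \left(-5 - 44\right)^{2} = \left(-49\right)^{2} = 2401$)
$X = \frac{2704}{2401}$ ($X = \frac{52^{2}}{2401} = 2704 \cdot \frac{1}{2401} = \frac{2704}{2401} \approx 1.1262$)
$- X = \left(-1\right) \frac{2704}{2401} = - \frac{2704}{2401}$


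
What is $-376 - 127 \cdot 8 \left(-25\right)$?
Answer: $25024$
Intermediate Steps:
$-376 - 127 \cdot 8 \left(-25\right) = -376 - -25400 = -376 + 25400 = 25024$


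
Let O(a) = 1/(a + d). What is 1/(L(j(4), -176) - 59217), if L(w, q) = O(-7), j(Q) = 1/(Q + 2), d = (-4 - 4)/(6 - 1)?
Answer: -43/2546336 ≈ -1.6887e-5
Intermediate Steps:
d = -8/5 ≈ -1.6000
j(Q) = 1/(2 + Q)
O(a) = 1/(-8/5 + a) (O(a) = 1/(a - 8/5) = 1/(-8/5 + a))
L(w, q) = -5/43 (L(w, q) = 5/(-8 + 5*(-7)) = 5/(-8 - 35) = 5/(-43) = 5*(-1/43) = -5/43)
1/(L(j(4), -176) - 59217) = 1/(-5/43 - 59217) = 1/(-2546336/43) = -43/2546336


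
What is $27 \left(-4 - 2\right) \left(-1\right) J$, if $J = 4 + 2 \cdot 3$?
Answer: $1620$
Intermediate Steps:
$J = 10$ ($J = 4 + 6 = 10$)
$27 \left(-4 - 2\right) \left(-1\right) J = 27 \left(-4 - 2\right) \left(-1\right) 10 = 27 \left(\left(-6\right) \left(-1\right)\right) 10 = 27 \cdot 6 \cdot 10 = 162 \cdot 10 = 1620$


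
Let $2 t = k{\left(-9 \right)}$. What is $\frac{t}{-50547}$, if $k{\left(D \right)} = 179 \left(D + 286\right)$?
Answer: $- \frac{49583}{101094} \approx -0.49046$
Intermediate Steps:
$k{\left(D \right)} = 51194 + 179 D$ ($k{\left(D \right)} = 179 \left(286 + D\right) = 51194 + 179 D$)
$t = \frac{49583}{2}$ ($t = \frac{51194 + 179 \left(-9\right)}{2} = \frac{51194 - 1611}{2} = \frac{1}{2} \cdot 49583 = \frac{49583}{2} \approx 24792.0$)
$\frac{t}{-50547} = \frac{49583}{2 \left(-50547\right)} = \frac{49583}{2} \left(- \frac{1}{50547}\right) = - \frac{49583}{101094}$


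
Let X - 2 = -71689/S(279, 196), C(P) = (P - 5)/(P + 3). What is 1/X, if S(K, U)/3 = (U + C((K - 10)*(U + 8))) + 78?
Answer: -15091717/1281223443 ≈ -0.011779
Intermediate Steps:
C(P) = (-5 + P)/(3 + P)
S(K, U) = 234 + 3*U + 3*(-5 + (-10 + K)*(8 + U))/(3 + (-10 + K)*(8 + U)) (S(K, U) = 3*((U + (-5 + (K - 10)*(U + 8))/(3 + (K - 10)*(U + 8))) + 78) = 3*((U + (-5 + (-10 + K)*(8 + U))/(3 + (-10 + K)*(8 + U))) + 78) = 3*(78 + U + (-5 + (-10 + K)*(8 + U))/(3 + (-10 + K)*(8 + U))) = 234 + 3*U + 3*(-5 + (-10 + K)*(8 + U))/(3 + (-10 + K)*(8 + U)))
X = -1281223443/15091717 (X = 2 - 71689*(-77 - 10*196 + 8*279 + 279*196)/(3*(-6091 - 867*196 - 10*196² + 632*279 + 279*196² + 87*279*196)) = 2 - 71689*(-77 - 1960 + 2232 + 54684)/(3*(-6091 - 169932 - 10*38416 + 176328 + 279*38416 + 4757508)) = 2 - 71689*18293/(-6091 - 169932 - 384160 + 176328 + 10718064 + 4757508) = 2 - 71689/(3*(1/54879)*15091717) = 2 - 71689/15091717/18293 = 2 - 71689*18293/15091717 = 2 - 1311406877/15091717 = -1281223443/15091717 ≈ -84.896)
1/X = 1/(-1281223443/15091717) = -15091717/1281223443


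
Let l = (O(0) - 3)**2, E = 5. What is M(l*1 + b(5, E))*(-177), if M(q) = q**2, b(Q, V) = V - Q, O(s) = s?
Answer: -14337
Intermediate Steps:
l = 9 (l = (0 - 3)**2 = (-3)**2 = 9)
M(l*1 + b(5, E))*(-177) = (9*1 + (5 - 1*5))**2*(-177) = (9 + (5 - 5))**2*(-177) = (9 + 0)**2*(-177) = 9**2*(-177) = 81*(-177) = -14337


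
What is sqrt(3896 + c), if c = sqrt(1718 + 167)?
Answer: sqrt(3896 + sqrt(1885)) ≈ 62.765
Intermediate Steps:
c = sqrt(1885) ≈ 43.417
sqrt(3896 + c) = sqrt(3896 + sqrt(1885))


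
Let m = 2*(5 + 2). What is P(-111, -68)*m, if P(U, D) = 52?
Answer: 728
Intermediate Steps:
m = 14 (m = 2*7 = 14)
P(-111, -68)*m = 52*14 = 728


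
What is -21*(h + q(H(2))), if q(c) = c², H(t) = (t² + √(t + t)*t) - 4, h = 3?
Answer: -399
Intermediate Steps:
H(t) = -4 + t² + √2*t^(3/2) (H(t) = (t² + √(2*t)*t) - 4 = (t² + (√2*√t)*t) - 4 = (t² + √2*t^(3/2)) - 4 = -4 + t² + √2*t^(3/2))
-21*(h + q(H(2))) = -21*(3 + (-4 + 2² + √2*2^(3/2))²) = -21*(3 + (-4 + 4 + √2*(2*√2))²) = -21*(3 + (-4 + 4 + 4)²) = -21*(3 + 4²) = -21*(3 + 16) = -21*19 = -399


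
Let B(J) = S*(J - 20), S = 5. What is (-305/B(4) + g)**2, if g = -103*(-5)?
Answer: 68906601/256 ≈ 2.6917e+5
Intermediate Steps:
B(J) = -100 + 5*J (B(J) = 5*(J - 20) = 5*(-20 + J) = -100 + 5*J)
g = 515
(-305/B(4) + g)**2 = (-305/(-100 + 5*4) + 515)**2 = (-305/(-100 + 20) + 515)**2 = (-305/(-80) + 515)**2 = (-305*(-1/80) + 515)**2 = (61/16 + 515)**2 = (8301/16)**2 = 68906601/256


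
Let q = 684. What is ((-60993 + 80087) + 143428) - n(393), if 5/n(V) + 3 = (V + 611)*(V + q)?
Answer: 35147170241/216261 ≈ 1.6252e+5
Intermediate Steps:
n(V) = 5/(-3 + (611 + V)*(684 + V)) (n(V) = 5/(-3 + (V + 611)*(V + 684)) = 5/(-3 + (611 + V)*(684 + V)))
((-60993 + 80087) + 143428) - n(393) = ((-60993 + 80087) + 143428) - 5/(417921 + 393**2 + 1295*393) = (19094 + 143428) - 5/(417921 + 154449 + 508935) = 162522 - 5/1081305 = 162522 - 1*1/216261 = 162522 - 1/216261 = 35147170241/216261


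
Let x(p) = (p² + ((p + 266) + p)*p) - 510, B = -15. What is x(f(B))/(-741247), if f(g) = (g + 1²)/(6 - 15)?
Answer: 2402/20013669 ≈ 0.00012002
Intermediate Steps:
f(g) = -⅑ - g/9 (f(g) = (g + 1)/(-9) = (1 + g)*(-⅑) = -⅑ - g/9)
x(p) = -510 + p² + p*(266 + 2*p) (x(p) = (p² + ((266 + p) + p)*p) - 510 = (p² + (266 + 2*p)*p) - 510 = (p² + p*(266 + 2*p)) - 510 = -510 + p² + p*(266 + 2*p))
x(f(B))/(-741247) = (-510 + 3*(-⅑ - ⅑*(-15))² + 266*(-⅑ - ⅑*(-15)))/(-741247) = (-510 + 3*(-⅑ + 5/3)² + 266*(-⅑ + 5/3))*(-1/741247) = (-510 + 3*(14/9)² + 266*(14/9))*(-1/741247) = (-510 + 3*(196/81) + 3724/9)*(-1/741247) = (-510 + 196/27 + 3724/9)*(-1/741247) = -2402/27*(-1/741247) = 2402/20013669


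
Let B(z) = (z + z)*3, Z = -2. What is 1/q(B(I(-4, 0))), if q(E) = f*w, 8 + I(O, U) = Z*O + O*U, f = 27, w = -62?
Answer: -1/1674 ≈ -0.00059737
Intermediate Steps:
I(O, U) = -8 - 2*O + O*U (I(O, U) = -8 + (-2*O + O*U) = -8 - 2*O + O*U)
B(z) = 6*z (B(z) = (2*z)*3 = 6*z)
q(E) = -1674 (q(E) = 27*(-62) = -1674)
1/q(B(I(-4, 0))) = 1/(-1674) = -1/1674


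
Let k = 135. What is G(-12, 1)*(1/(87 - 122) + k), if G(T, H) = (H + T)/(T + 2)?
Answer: 25982/175 ≈ 148.47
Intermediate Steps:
G(T, H) = (H + T)/(2 + T)
G(-12, 1)*(1/(87 - 122) + k) = ((1 - 12)/(2 - 12))*(1/(87 - 122) + 135) = (-11/(-10))*(1/(-35) + 135) = (-⅒*(-11))*(-1/35 + 135) = (11/10)*(4724/35) = 25982/175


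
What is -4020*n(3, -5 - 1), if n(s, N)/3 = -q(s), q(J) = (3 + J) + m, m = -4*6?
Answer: -217080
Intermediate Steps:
m = -24
q(J) = -21 + J (q(J) = (3 + J) - 24 = -21 + J)
n(s, N) = 63 - 3*s (n(s, N) = 3*(-(-21 + s)) = 3*(21 - s) = 63 - 3*s)
-4020*n(3, -5 - 1) = -4020*(63 - 3*3) = -4020*(63 - 9) = -4020*54 = -217080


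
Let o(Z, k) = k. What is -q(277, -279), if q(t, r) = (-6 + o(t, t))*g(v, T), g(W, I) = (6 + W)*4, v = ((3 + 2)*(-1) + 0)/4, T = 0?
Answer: -5149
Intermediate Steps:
v = -5/4 (v = (5*(-1) + 0)*(¼) = (-5 + 0)*(¼) = -5*¼ = -5/4 ≈ -1.2500)
g(W, I) = 24 + 4*W
q(t, r) = -114 + 19*t (q(t, r) = (-6 + t)*(24 + 4*(-5/4)) = (-6 + t)*(24 - 5) = (-6 + t)*19 = -114 + 19*t)
-q(277, -279) = -(-114 + 19*277) = -(-114 + 5263) = -1*5149 = -5149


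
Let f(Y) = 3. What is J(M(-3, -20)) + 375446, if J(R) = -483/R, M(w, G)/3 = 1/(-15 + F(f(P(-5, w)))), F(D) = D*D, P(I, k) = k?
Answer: 376412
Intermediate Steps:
F(D) = D**2
M(w, G) = -1/2 (M(w, G) = 3/(-15 + 3**2) = 3/(-15 + 9) = 3/(-6) = 3*(-1/6) = -1/2)
J(M(-3, -20)) + 375446 = -483/(-1/2) + 375446 = -483*(-2) + 375446 = 966 + 375446 = 376412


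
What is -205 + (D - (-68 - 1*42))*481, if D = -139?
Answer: -14154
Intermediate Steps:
-205 + (D - (-68 - 1*42))*481 = -205 + (-139 - (-68 - 1*42))*481 = -205 + (-139 - (-68 - 42))*481 = -205 + (-139 - 1*(-110))*481 = -205 + (-139 + 110)*481 = -205 - 29*481 = -205 - 13949 = -14154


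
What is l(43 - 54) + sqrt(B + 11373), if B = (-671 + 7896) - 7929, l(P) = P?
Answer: -11 + sqrt(10669) ≈ 92.291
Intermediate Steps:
B = -704 (B = 7225 - 7929 = -704)
l(43 - 54) + sqrt(B + 11373) = (43 - 54) + sqrt(-704 + 11373) = -11 + sqrt(10669)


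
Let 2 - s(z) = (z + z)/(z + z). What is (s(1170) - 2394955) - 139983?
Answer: -2534937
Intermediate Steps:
s(z) = 1 (s(z) = 2 - (z + z)/(z + z) = 2 - 2*z/(2*z) = 2 - 2*z*1/(2*z) = 2 - 1*1 = 2 - 1 = 1)
(s(1170) - 2394955) - 139983 = (1 - 2394955) - 139983 = -2394954 - 139983 = -2534937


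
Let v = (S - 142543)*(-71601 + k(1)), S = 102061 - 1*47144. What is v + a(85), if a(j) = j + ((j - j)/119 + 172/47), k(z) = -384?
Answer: 296464611837/47 ≈ 6.3078e+9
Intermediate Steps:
S = 54917 (S = 102061 - 47144 = 54917)
a(j) = 172/47 + j (a(j) = j + (0*(1/119) + 172*(1/47)) = j + (0 + 172/47) = j + 172/47 = 172/47 + j)
v = 6307757610 (v = (54917 - 142543)*(-71601 - 384) = -87626*(-71985) = 6307757610)
v + a(85) = 6307757610 + (172/47 + 85) = 6307757610 + 4167/47 = 296464611837/47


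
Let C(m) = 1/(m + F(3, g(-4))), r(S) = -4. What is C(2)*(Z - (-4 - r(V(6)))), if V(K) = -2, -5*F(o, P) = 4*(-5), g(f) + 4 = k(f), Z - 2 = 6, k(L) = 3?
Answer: 4/3 ≈ 1.3333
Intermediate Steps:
Z = 8 (Z = 2 + 6 = 8)
g(f) = -1 (g(f) = -4 + 3 = -1)
F(o, P) = 4 (F(o, P) = -4*(-5)/5 = -⅕*(-20) = 4)
C(m) = 1/(4 + m) (C(m) = 1/(m + 4) = 1/(4 + m))
C(2)*(Z - (-4 - r(V(6)))) = (8 - (-4 - 1*(-4)))/(4 + 2) = (8 - (-4 + 4))/6 = (8 - 1*0)/6 = (8 + 0)/6 = (⅙)*8 = 4/3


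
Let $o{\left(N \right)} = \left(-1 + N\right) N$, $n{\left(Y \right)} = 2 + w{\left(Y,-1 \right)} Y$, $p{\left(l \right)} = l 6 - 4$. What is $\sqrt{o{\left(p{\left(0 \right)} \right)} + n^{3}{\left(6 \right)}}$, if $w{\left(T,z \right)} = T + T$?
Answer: $2 \sqrt{101311} \approx 636.59$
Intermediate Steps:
$w{\left(T,z \right)} = 2 T$
$p{\left(l \right)} = -4 + 6 l$ ($p{\left(l \right)} = 6 l - 4 = -4 + 6 l$)
$n{\left(Y \right)} = 2 + 2 Y^{2}$ ($n{\left(Y \right)} = 2 + 2 Y Y = 2 + 2 Y^{2}$)
$o{\left(N \right)} = N \left(-1 + N\right)$
$\sqrt{o{\left(p{\left(0 \right)} \right)} + n^{3}{\left(6 \right)}} = \sqrt{\left(-4 + 6 \cdot 0\right) \left(-1 + \left(-4 + 6 \cdot 0\right)\right) + \left(2 + 2 \cdot 6^{2}\right)^{3}} = \sqrt{\left(-4 + 0\right) \left(-1 + \left(-4 + 0\right)\right) + \left(2 + 2 \cdot 36\right)^{3}} = \sqrt{- 4 \left(-1 - 4\right) + \left(2 + 72\right)^{3}} = \sqrt{\left(-4\right) \left(-5\right) + 74^{3}} = \sqrt{20 + 405224} = \sqrt{405244} = 2 \sqrt{101311}$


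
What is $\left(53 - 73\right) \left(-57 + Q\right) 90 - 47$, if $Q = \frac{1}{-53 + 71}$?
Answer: $102453$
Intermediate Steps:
$Q = \frac{1}{18} \approx 0.055556$
$\left(53 - 73\right) \left(-57 + Q\right) 90 - 47 = \left(53 - 73\right) \left(-57 + \frac{1}{18}\right) 90 - 47 = \left(-20\right) \left(- \frac{1025}{18}\right) 90 - 47 = \frac{10250}{9} \cdot 90 - 47 = 102500 - 47 = 102453$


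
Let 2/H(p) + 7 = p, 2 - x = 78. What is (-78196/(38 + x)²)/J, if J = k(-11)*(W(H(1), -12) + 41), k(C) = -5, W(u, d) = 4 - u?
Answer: 58647/245480 ≈ 0.23891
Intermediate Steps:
x = -76 (x = 2 - 1*78 = 2 - 78 = -76)
H(p) = 2/(-7 + p)
J = -680/3 (J = -5*((4 - 2/(-7 + 1)) + 41) = -5*((4 - 2/(-6)) + 41) = -5*((4 - 2*(-1)/6) + 41) = -5*((4 - 1*(-⅓)) + 41) = -5*((4 + ⅓) + 41) = -5*(13/3 + 41) = -5*136/3 = -680/3 ≈ -226.67)
(-78196/(38 + x)²)/J = (-78196/(38 - 76)²)/(-680/3) = -78196/((-38)²)*(-3/680) = -78196/1444*(-3/680) = -78196*1/1444*(-3/680) = -19549/361*(-3/680) = 58647/245480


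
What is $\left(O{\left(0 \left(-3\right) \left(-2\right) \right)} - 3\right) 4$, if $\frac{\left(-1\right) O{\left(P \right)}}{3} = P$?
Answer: $-12$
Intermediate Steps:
$O{\left(P \right)} = - 3 P$
$\left(O{\left(0 \left(-3\right) \left(-2\right) \right)} - 3\right) 4 = \left(- 3 \cdot 0 \left(-3\right) \left(-2\right) - 3\right) 4 = \left(- 3 \cdot 0 \left(-2\right) - 3\right) 4 = \left(\left(-3\right) 0 - 3\right) 4 = \left(0 - 3\right) 4 = \left(-3\right) 4 = -12$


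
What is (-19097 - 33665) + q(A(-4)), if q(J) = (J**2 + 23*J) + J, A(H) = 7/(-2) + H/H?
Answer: -211263/4 ≈ -52816.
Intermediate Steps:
A(H) = -5/2 (A(H) = 7*(-1/2) + 1 = -7/2 + 1 = -5/2)
q(J) = J**2 + 24*J
(-19097 - 33665) + q(A(-4)) = (-19097 - 33665) - 5*(24 - 5/2)/2 = -52762 - 5/2*43/2 = -52762 - 215/4 = -211263/4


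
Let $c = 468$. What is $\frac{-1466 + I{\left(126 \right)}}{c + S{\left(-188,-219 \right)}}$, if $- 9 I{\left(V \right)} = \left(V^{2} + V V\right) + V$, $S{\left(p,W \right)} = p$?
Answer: $- \frac{626}{35} \approx -17.886$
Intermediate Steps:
$I{\left(V \right)} = - \frac{2 V^{2}}{9} - \frac{V}{9}$ ($I{\left(V \right)} = - \frac{\left(V^{2} + V V\right) + V}{9} = - \frac{\left(V^{2} + V^{2}\right) + V}{9} = - \frac{2 V^{2} + V}{9} = - \frac{V + 2 V^{2}}{9} = - \frac{2 V^{2}}{9} - \frac{V}{9}$)
$\frac{-1466 + I{\left(126 \right)}}{c + S{\left(-188,-219 \right)}} = \frac{-1466 - 14 \left(1 + 2 \cdot 126\right)}{468 - 188} = \frac{-1466 - 14 \left(1 + 252\right)}{280} = \left(-1466 - 14 \cdot 253\right) \frac{1}{280} = \left(-1466 - 3542\right) \frac{1}{280} = \left(-5008\right) \frac{1}{280} = - \frac{626}{35}$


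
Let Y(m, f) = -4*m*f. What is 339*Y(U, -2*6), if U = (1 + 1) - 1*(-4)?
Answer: 97632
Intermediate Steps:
U = 6 (U = 2 + 4 = 6)
Y(m, f) = -4*f*m
339*Y(U, -2*6) = 339*(-4*(-2*6)*6) = 339*(-4*(-12)*6) = 339*288 = 97632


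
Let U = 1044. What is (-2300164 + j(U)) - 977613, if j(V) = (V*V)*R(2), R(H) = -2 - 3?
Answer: -8727457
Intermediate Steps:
R(H) = -5
j(V) = -5*V² (j(V) = (V*V)*(-5) = V²*(-5) = -5*V²)
(-2300164 + j(U)) - 977613 = (-2300164 - 5*1044²) - 977613 = (-2300164 - 5*1089936) - 977613 = (-2300164 - 5449680) - 977613 = -7749844 - 977613 = -8727457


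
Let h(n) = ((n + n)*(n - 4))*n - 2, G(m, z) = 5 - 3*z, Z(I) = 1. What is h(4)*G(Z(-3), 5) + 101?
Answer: 121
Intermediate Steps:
h(n) = -2 + 2*n²*(-4 + n) (h(n) = ((2*n)*(-4 + n))*n - 2 = (2*n*(-4 + n))*n - 2 = 2*n²*(-4 + n) - 2 = -2 + 2*n²*(-4 + n))
h(4)*G(Z(-3), 5) + 101 = (-2 - 8*4² + 2*4³)*(5 - 3*5) + 101 = (-2 - 8*16 + 2*64)*(5 - 15) + 101 = (-2 - 128 + 128)*(-10) + 101 = -2*(-10) + 101 = 20 + 101 = 121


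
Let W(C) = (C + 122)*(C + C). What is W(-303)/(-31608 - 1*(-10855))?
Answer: -109686/20753 ≈ -5.2853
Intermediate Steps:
W(C) = 2*C*(122 + C) (W(C) = (122 + C)*(2*C) = 2*C*(122 + C))
W(-303)/(-31608 - 1*(-10855)) = (2*(-303)*(122 - 303))/(-31608 - 1*(-10855)) = (2*(-303)*(-181))/(-31608 + 10855) = 109686/(-20753) = 109686*(-1/20753) = -109686/20753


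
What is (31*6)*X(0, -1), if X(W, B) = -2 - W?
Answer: -372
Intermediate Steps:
(31*6)*X(0, -1) = (31*6)*(-2 - 1*0) = 186*(-2 + 0) = 186*(-2) = -372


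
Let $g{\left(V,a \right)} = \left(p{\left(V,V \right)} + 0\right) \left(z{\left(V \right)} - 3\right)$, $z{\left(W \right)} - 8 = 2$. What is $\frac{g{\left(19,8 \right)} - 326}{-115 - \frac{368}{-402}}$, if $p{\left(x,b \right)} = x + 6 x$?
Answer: $- \frac{121605}{22931} \approx -5.3031$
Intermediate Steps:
$z{\left(W \right)} = 10$ ($z{\left(W \right)} = 8 + 2 = 10$)
$p{\left(x,b \right)} = 7 x$
$g{\left(V,a \right)} = 49 V$ ($g{\left(V,a \right)} = \left(7 V + 0\right) \left(10 - 3\right) = 7 V 7 = 49 V$)
$\frac{g{\left(19,8 \right)} - 326}{-115 - \frac{368}{-402}} = \frac{49 \cdot 19 - 326}{-115 - \frac{368}{-402}} = \frac{931 - 326}{-115 - - \frac{184}{201}} = \frac{605}{-115 + \frac{184}{201}} = \frac{605}{- \frac{22931}{201}} = 605 \left(- \frac{201}{22931}\right) = - \frac{121605}{22931}$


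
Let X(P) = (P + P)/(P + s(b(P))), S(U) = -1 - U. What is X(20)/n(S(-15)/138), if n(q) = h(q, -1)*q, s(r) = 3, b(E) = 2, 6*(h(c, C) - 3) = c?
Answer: 49680/8743 ≈ 5.6823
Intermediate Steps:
h(c, C) = 3 + c/6
n(q) = q*(3 + q/6) (n(q) = (3 + q/6)*q = q*(3 + q/6))
X(P) = 2*P/(3 + P) (X(P) = (P + P)/(P + 3) = (2*P)/(3 + P) = 2*P/(3 + P))
X(20)/n(S(-15)/138) = (2*20/(3 + 20))/((((-1 - 1*(-15))/138)*(18 + (-1 - 1*(-15))/138)/6)) = (2*20/23)/((((-1 + 15)*(1/138))*(18 + (-1 + 15)*(1/138))/6)) = (2*20*(1/23))/(((14*(1/138))*(18 + 14*(1/138))/6)) = 40/(23*(((1/6)*(7/69)*(18 + 7/69)))) = 40/(23*(((1/6)*(7/69)*(1249/69)))) = 40/(23*(8743/28566)) = (40/23)*(28566/8743) = 49680/8743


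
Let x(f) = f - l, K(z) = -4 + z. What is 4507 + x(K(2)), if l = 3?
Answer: 4502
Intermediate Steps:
x(f) = -3 + f (x(f) = f - 1*3 = f - 3 = -3 + f)
4507 + x(K(2)) = 4507 + (-3 + (-4 + 2)) = 4507 + (-3 - 2) = 4507 - 5 = 4502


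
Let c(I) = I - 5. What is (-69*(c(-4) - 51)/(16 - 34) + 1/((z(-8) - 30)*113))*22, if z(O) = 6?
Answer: -6861371/1356 ≈ -5060.0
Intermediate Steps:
c(I) = -5 + I
(-69*(c(-4) - 51)/(16 - 34) + 1/((z(-8) - 30)*113))*22 = (-69*((-5 - 4) - 51)/(16 - 34) + 1/((6 - 30)*113))*22 = (-69/((-18/(-9 - 51))) + (1/113)/(-24))*22 = (-69/((-18/(-60))) - 1/24*1/113)*22 = (-69/((-18*(-1/60))) - 1/2712)*22 = (-69/3/10 - 1/2712)*22 = (-69*10/3 - 1/2712)*22 = (-230 - 1/2712)*22 = -623761/2712*22 = -6861371/1356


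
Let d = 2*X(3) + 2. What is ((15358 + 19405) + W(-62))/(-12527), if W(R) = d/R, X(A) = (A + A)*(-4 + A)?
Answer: -1077658/388337 ≈ -2.7751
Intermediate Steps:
X(A) = 2*A*(-4 + A) (X(A) = (2*A)*(-4 + A) = 2*A*(-4 + A))
d = -10 (d = 2*(2*3*(-4 + 3)) + 2 = 2*(2*3*(-1)) + 2 = 2*(-6) + 2 = -12 + 2 = -10)
W(R) = -10/R
((15358 + 19405) + W(-62))/(-12527) = ((15358 + 19405) - 10/(-62))/(-12527) = (34763 - 10*(-1/62))*(-1/12527) = (34763 + 5/31)*(-1/12527) = (1077658/31)*(-1/12527) = -1077658/388337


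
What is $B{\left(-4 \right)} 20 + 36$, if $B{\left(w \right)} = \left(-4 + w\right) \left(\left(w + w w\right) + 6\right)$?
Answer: $-2844$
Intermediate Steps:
$B{\left(w \right)} = \left(-4 + w\right) \left(6 + w + w^{2}\right)$ ($B{\left(w \right)} = \left(-4 + w\right) \left(\left(w + w^{2}\right) + 6\right) = \left(-4 + w\right) \left(6 + w + w^{2}\right)$)
$B{\left(-4 \right)} 20 + 36 = \left(-24 + \left(-4\right)^{3} - 3 \left(-4\right)^{2} + 2 \left(-4\right)\right) 20 + 36 = \left(-24 - 64 - 48 - 8\right) 20 + 36 = \left(-144\right) 20 + 36 = -2880 + 36 = -2844$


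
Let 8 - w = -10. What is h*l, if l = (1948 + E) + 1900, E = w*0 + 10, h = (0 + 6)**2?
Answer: 138888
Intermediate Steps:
w = 18 (w = 8 - 1*(-10) = 8 + 10 = 18)
h = 36 (h = 6**2 = 36)
E = 10 (E = 18*0 + 10 = 0 + 10 = 10)
l = 3858 (l = (1948 + 10) + 1900 = 1958 + 1900 = 3858)
h*l = 36*3858 = 138888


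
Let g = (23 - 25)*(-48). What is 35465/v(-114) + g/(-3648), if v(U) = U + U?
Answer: -35471/228 ≈ -155.57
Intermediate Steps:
v(U) = 2*U
g = 96 (g = -2*(-48) = 96)
35465/v(-114) + g/(-3648) = 35465/((2*(-114))) + 96/(-3648) = 35465/(-228) + 96*(-1/3648) = 35465*(-1/228) - 1/38 = -35465/228 - 1/38 = -35471/228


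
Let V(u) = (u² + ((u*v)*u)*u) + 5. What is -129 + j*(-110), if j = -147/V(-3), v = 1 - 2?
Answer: 10881/41 ≈ 265.39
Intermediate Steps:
v = -1
V(u) = 5 + u² - u³ (V(u) = (u² + ((u*(-1))*u)*u) + 5 = (u² + ((-u)*u)*u) + 5 = (u² + (-u²)*u) + 5 = (u² - u³) + 5 = 5 + u² - u³)
j = -147/41 (j = -147/(5 + (-3)² - 1*(-3)³) = -147/(5 + 9 - 1*(-27)) = -147/(5 + 9 + 27) = -147/41 ≈ -3.5854)
-129 + j*(-110) = -129 - 147/41*(-110) = -129 + 16170/41 = 10881/41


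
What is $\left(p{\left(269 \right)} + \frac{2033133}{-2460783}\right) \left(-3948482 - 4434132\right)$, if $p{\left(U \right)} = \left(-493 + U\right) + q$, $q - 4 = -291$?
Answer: $\frac{3519281905608348}{820261} \approx 4.2904 \cdot 10^{9}$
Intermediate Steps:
$q = -287$ ($q = 4 - 291 = -287$)
$p{\left(U \right)} = -780 + U$ ($p{\left(U \right)} = \left(-493 + U\right) - 287 = -780 + U$)
$\left(p{\left(269 \right)} + \frac{2033133}{-2460783}\right) \left(-3948482 - 4434132\right) = \left(\left(-780 + 269\right) + \frac{2033133}{-2460783}\right) \left(-3948482 - 4434132\right) = \left(-511 + 2033133 \left(- \frac{1}{2460783}\right)\right) \left(-8382614\right) = \left(-511 - \frac{677711}{820261}\right) \left(-8382614\right) = \left(- \frac{419831082}{820261}\right) \left(-8382614\right) = \frac{3519281905608348}{820261}$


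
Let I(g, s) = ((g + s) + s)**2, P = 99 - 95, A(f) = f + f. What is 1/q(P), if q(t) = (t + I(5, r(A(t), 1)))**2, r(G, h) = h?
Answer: 1/2809 ≈ 0.00035600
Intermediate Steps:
A(f) = 2*f
P = 4
I(g, s) = (g + 2*s)**2
q(t) = (49 + t)**2 (q(t) = (t + (5 + 2*1)**2)**2 = (t + (5 + 2)**2)**2 = (t + 7**2)**2 = (t + 49)**2 = (49 + t)**2)
1/q(P) = 1/((49 + 4)**2) = 1/(53**2) = 1/2809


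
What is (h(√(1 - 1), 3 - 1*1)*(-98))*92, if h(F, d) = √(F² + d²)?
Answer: -18032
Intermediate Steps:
(h(√(1 - 1), 3 - 1*1)*(-98))*92 = (√((√(1 - 1))² + (3 - 1*1)²)*(-98))*92 = (√((√0)² + (3 - 1)²)*(-98))*92 = (√(0² + 2²)*(-98))*92 = (√(0 + 4)*(-98))*92 = (√4*(-98))*92 = (2*(-98))*92 = -196*92 = -18032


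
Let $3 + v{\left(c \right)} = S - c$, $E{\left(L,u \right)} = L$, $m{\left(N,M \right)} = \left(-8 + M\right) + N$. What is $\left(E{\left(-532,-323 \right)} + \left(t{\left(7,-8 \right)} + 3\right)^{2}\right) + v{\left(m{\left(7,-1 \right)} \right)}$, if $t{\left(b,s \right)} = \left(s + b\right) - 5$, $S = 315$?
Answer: $-209$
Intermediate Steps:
$m{\left(N,M \right)} = -8 + M + N$
$v{\left(c \right)} = 312 - c$ ($v{\left(c \right)} = -3 - \left(-315 + c\right) = 312 - c$)
$t{\left(b,s \right)} = -5 + b + s$ ($t{\left(b,s \right)} = \left(b + s\right) - 5 = -5 + b + s$)
$\left(E{\left(-532,-323 \right)} + \left(t{\left(7,-8 \right)} + 3\right)^{2}\right) + v{\left(m{\left(7,-1 \right)} \right)} = \left(-532 + \left(\left(-5 + 7 - 8\right) + 3\right)^{2}\right) + \left(312 - \left(-8 - 1 + 7\right)\right) = \left(-532 + \left(-6 + 3\right)^{2}\right) + \left(312 - -2\right) = \left(-532 + \left(-3\right)^{2}\right) + \left(312 + 2\right) = \left(-532 + 9\right) + 314 = -523 + 314 = -209$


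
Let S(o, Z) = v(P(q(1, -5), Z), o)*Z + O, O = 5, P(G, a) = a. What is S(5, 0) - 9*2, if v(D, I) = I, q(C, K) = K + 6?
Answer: -13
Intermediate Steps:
q(C, K) = 6 + K
S(o, Z) = 5 + Z*o (S(o, Z) = o*Z + 5 = Z*o + 5 = 5 + Z*o)
S(5, 0) - 9*2 = (5 + 0*5) - 9*2 = (5 + 0) - 18 = 5 - 18 = -13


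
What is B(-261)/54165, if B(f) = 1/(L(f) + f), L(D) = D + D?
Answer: -1/42411195 ≈ -2.3579e-8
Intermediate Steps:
L(D) = 2*D
B(f) = 1/(3*f) (B(f) = 1/(2*f + f) = 1/(3*f))
B(-261)/54165 = ((1/3)/(-261))/54165 = ((1/3)*(-1/261))*(1/54165) = -1/783*1/54165 = -1/42411195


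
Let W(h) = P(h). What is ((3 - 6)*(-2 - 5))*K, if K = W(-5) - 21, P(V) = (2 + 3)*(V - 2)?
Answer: -1176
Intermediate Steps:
P(V) = -10 + 5*V (P(V) = 5*(-2 + V) = -10 + 5*V)
W(h) = -10 + 5*h
K = -56 (K = (-10 + 5*(-5)) - 21 = (-10 - 25) - 21 = -35 - 21 = -56)
((3 - 6)*(-2 - 5))*K = ((3 - 6)*(-2 - 5))*(-56) = -3*(-7)*(-56) = 21*(-56) = -1176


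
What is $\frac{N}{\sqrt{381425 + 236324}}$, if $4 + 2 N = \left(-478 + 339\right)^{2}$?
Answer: $\frac{19317 \sqrt{617749}}{1235498} \approx 12.289$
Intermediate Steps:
$N = \frac{19317}{2}$ ($N = -2 + \frac{\left(-478 + 339\right)^{2}}{2} = -2 + \frac{\left(-139\right)^{2}}{2} = -2 + \frac{1}{2} \cdot 19321 = -2 + \frac{19321}{2} = \frac{19317}{2} \approx 9658.5$)
$\frac{N}{\sqrt{381425 + 236324}} = \frac{19317}{2 \sqrt{381425 + 236324}} = \frac{19317}{2 \sqrt{617749}} = \frac{19317 \frac{\sqrt{617749}}{617749}}{2} = \frac{19317 \sqrt{617749}}{1235498}$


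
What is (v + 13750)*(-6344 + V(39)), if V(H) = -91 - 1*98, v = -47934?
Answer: 223324072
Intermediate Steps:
V(H) = -189 (V(H) = -91 - 98 = -189)
(v + 13750)*(-6344 + V(39)) = (-47934 + 13750)*(-6344 - 189) = -34184*(-6533) = 223324072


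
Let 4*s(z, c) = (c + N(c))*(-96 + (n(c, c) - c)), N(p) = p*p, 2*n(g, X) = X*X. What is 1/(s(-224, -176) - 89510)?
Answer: 1/119784090 ≈ 8.3484e-9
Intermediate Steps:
n(g, X) = X**2/2 (n(g, X) = (X*X)/2 = X**2/2)
N(p) = p**2
s(z, c) = (c + c**2)*(-96 + c**2/2 - c)/4 (s(z, c) = ((c + c**2)*(-96 + (c**2/2 - c)))/4 = ((c + c**2)*(-96 + c**2/2 - c))/4 = (c + c**2)*(-96 + c**2/2 - c)/4)
1/(s(-224, -176) - 89510) = 1/((1/8)*(-176)*(-192 + (-176)**3 - 1*(-176)**2 - 194*(-176)) - 89510) = 1/((1/8)*(-176)*(-192 - 5451776 - 1*30976 + 34144) - 89510) = 1/((1/8)*(-176)*(-192 - 5451776 - 30976 + 34144) - 89510) = 1/((1/8)*(-176)*(-5448800) - 89510) = 1/(119873600 - 89510) = 1/119784090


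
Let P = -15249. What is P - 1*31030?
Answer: -46279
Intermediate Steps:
P - 1*31030 = -15249 - 1*31030 = -15249 - 31030 = -46279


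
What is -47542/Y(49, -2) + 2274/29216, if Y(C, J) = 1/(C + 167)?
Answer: -150010602639/14608 ≈ -1.0269e+7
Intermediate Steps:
Y(C, J) = 1/(167 + C)
-47542/Y(49, -2) + 2274/29216 = -47542/(1/(167 + 49)) + 2274/29216 = -47542/(1/216) + 2274*(1/29216) = -47542/1/216 + 1137/14608 = -47542*216 + 1137/14608 = -10269072 + 1137/14608 = -150010602639/14608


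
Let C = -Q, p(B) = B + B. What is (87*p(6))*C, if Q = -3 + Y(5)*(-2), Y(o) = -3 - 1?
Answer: -5220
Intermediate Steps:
p(B) = 2*B
Y(o) = -4
Q = 5 (Q = -3 - 4*(-2) = -3 + 8 = 5)
C = -5 (C = -1*5 = -5)
(87*p(6))*C = (87*(2*6))*(-5) = (87*12)*(-5) = 1044*(-5) = -5220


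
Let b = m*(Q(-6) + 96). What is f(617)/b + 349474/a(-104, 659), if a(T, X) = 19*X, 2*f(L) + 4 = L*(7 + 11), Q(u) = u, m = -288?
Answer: 8988862009/324544320 ≈ 27.697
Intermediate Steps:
f(L) = -2 + 9*L (f(L) = -2 + (L*(7 + 11))/2 = -2 + (L*18)/2 = -2 + (18*L)/2 = -2 + 9*L)
b = -25920 (b = -288*(-6 + 96) = -288*90 = -25920)
f(617)/b + 349474/a(-104, 659) = (-2 + 9*617)/(-25920) + 349474/((19*659)) = (-2 + 5553)*(-1/25920) + 349474/12521 = 5551*(-1/25920) + 349474*(1/12521) = -5551/25920 + 349474/12521 = 8988862009/324544320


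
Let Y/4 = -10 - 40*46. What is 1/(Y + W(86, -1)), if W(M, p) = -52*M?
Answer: -1/11872 ≈ -8.4232e-5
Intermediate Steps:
Y = -7400 (Y = 4*(-10 - 40*46) = 4*(-10 - 1840) = 4*(-1850) = -7400)
1/(Y + W(86, -1)) = 1/(-7400 - 52*86) = 1/(-7400 - 4472) = 1/(-11872) = -1/11872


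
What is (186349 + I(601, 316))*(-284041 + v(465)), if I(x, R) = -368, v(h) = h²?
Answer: -12612487496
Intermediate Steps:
(186349 + I(601, 316))*(-284041 + v(465)) = (186349 - 368)*(-284041 + 465²) = 185981*(-284041 + 216225) = 185981*(-67816) = -12612487496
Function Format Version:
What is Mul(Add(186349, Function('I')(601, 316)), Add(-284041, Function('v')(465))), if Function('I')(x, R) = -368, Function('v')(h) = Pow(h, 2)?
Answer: -12612487496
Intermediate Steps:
Mul(Add(186349, Function('I')(601, 316)), Add(-284041, Function('v')(465))) = Mul(Add(186349, -368), Add(-284041, Pow(465, 2))) = Mul(185981, Add(-284041, 216225)) = Mul(185981, -67816) = -12612487496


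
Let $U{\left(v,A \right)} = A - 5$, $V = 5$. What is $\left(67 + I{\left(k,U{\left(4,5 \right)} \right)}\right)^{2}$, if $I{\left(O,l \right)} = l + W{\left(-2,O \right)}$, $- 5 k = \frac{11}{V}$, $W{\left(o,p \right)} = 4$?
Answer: $5041$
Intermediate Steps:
$U{\left(v,A \right)} = -5 + A$
$k = - \frac{11}{25}$ ($k = - \frac{11 \cdot \frac{1}{5}}{5} = \left(- \frac{1}{5}\right) \frac{11}{5} = - \frac{11}{25} \approx -0.44$)
$I{\left(O,l \right)} = 4 + l$ ($I{\left(O,l \right)} = l + 4 = 4 + l$)
$\left(67 + I{\left(k,U{\left(4,5 \right)} \right)}\right)^{2} = \left(67 + \left(4 + \left(-5 + 5\right)\right)\right)^{2} = \left(67 + \left(4 + 0\right)\right)^{2} = \left(67 + 4\right)^{2} = 71^{2} = 5041$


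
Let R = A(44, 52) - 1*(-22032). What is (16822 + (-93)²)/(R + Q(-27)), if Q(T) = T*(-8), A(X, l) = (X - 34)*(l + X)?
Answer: 25471/23208 ≈ 1.0975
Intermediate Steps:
A(X, l) = (-34 + X)*(X + l)
Q(T) = -8*T
R = 22992 (R = (44² - 34*44 - 34*52 + 44*52) - 1*(-22032) = (1936 - 1496 - 1768 + 2288) + 22032 = 960 + 22032 = 22992)
(16822 + (-93)²)/(R + Q(-27)) = (16822 + (-93)²)/(22992 - 8*(-27)) = (16822 + 8649)/(22992 + 216) = 25471/23208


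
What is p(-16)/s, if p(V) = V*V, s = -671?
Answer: -256/671 ≈ -0.38152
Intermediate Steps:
p(V) = V²
p(-16)/s = (-16)²/(-671) = 256*(-1/671) = -256/671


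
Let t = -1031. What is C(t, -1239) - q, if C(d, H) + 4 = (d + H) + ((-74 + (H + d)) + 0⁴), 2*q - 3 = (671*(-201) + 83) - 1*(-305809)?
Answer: -90130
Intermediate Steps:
q = 85512 (q = 3/2 + ((671*(-201) + 83) - 1*(-305809))/2 = 3/2 + ((-134871 + 83) + 305809)/2 = 3/2 + (-134788 + 305809)/2 = 3/2 + (½)*171021 = 3/2 + 171021/2 = 85512)
C(d, H) = -78 + 2*H + 2*d (C(d, H) = -4 + ((d + H) + ((-74 + (H + d)) + 0⁴)) = -4 + ((H + d) + ((-74 + H + d) + 0)) = -4 + ((H + d) + (-74 + H + d)) = -4 + (-74 + 2*H + 2*d) = -78 + 2*H + 2*d)
C(t, -1239) - q = (-78 + 2*(-1239) + 2*(-1031)) - 1*85512 = (-78 - 2478 - 2062) - 85512 = -4618 - 85512 = -90130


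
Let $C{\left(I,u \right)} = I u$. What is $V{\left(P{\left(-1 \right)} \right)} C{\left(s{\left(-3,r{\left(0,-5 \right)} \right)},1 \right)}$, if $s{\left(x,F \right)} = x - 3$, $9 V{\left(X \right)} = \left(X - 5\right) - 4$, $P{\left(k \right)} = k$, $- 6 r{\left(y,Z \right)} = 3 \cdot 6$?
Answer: $\frac{20}{3} \approx 6.6667$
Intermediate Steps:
$r{\left(y,Z \right)} = -3$ ($r{\left(y,Z \right)} = - \frac{3 \cdot 6}{6} = \left(- \frac{1}{6}\right) 18 = -3$)
$V{\left(X \right)} = -1 + \frac{X}{9}$ ($V{\left(X \right)} = \frac{\left(X - 5\right) - 4}{9} = \frac{\left(-5 + X\right) - 4}{9} = \frac{-9 + X}{9} = -1 + \frac{X}{9}$)
$s{\left(x,F \right)} = -3 + x$
$V{\left(P{\left(-1 \right)} \right)} C{\left(s{\left(-3,r{\left(0,-5 \right)} \right)},1 \right)} = \left(-1 + \frac{1}{9} \left(-1\right)\right) \left(-3 - 3\right) 1 = \left(-1 - \frac{1}{9}\right) \left(\left(-6\right) 1\right) = \left(- \frac{10}{9}\right) \left(-6\right) = \frac{20}{3}$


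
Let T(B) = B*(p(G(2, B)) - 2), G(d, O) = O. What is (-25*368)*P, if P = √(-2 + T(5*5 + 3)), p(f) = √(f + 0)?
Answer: -9200*√(-58 + 56*√7) ≈ -87357.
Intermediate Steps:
p(f) = √f
T(B) = B*(-2 + √B) (T(B) = B*(√B - 2) = B*(-2 + √B))
P = √(-58 + 56*√7) (P = √(-2 + (5*5 + 3)*(-2 + √(5*5 + 3))) = √(-2 + (25 + 3)*(-2 + √(25 + 3))) = √(-2 + 28*(-2 + √28)) = √(-2 + 28*(-2 + 2*√7)) = √(-2 + (-56 + 56*√7)) = √(-58 + 56*√7) ≈ 9.4954)
(-25*368)*P = (-25*368)*√(-58 + 56*√7) = -9200*√(-58 + 56*√7)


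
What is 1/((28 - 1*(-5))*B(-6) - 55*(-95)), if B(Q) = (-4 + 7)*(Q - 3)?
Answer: 1/4334 ≈ 0.00023073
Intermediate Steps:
B(Q) = -9 + 3*Q (B(Q) = 3*(-3 + Q) = -9 + 3*Q)
1/((28 - 1*(-5))*B(-6) - 55*(-95)) = 1/((28 - 1*(-5))*(-9 + 3*(-6)) - 55*(-95)) = 1/((28 + 5)*(-9 - 18) + 5225) = 1/(33*(-27) + 5225) = 1/(-891 + 5225) = 1/4334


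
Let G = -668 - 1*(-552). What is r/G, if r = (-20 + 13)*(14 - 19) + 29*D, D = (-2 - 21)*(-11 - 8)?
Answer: -3177/29 ≈ -109.55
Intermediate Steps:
D = 437 (D = -23*(-19) = 437)
G = -116 (G = -668 + 552 = -116)
r = 12708 (r = (-20 + 13)*(14 - 19) + 29*437 = -7*(-5) + 12673 = 35 + 12673 = 12708)
r/G = 12708/(-116) = 12708*(-1/116) = -3177/29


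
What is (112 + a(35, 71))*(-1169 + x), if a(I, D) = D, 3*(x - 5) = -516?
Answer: -244488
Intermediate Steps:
x = -167 (x = 5 + (⅓)*(-516) = 5 - 172 = -167)
(112 + a(35, 71))*(-1169 + x) = (112 + 71)*(-1169 - 167) = 183*(-1336) = -244488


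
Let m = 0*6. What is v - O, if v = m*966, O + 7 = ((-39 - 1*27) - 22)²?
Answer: -7737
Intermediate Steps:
m = 0
O = 7737 (O = -7 + ((-39 - 1*27) - 22)² = -7 + ((-39 - 27) - 22)² = -7 + (-66 - 22)² = -7 + (-88)² = -7 + 7744 = 7737)
v = 0 (v = 0*966 = 0)
v - O = 0 - 1*7737 = 0 - 7737 = -7737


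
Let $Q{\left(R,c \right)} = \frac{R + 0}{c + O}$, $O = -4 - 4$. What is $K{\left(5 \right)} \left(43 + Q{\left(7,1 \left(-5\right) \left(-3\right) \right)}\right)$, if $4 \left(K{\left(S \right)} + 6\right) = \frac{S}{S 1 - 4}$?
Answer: $-209$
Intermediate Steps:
$O = -8$ ($O = -4 - 4 = -8$)
$Q{\left(R,c \right)} = \frac{R}{-8 + c}$ ($Q{\left(R,c \right)} = \frac{R + 0}{c - 8} = \frac{R}{-8 + c}$)
$K{\left(S \right)} = -6 + \frac{S}{4 \left(-4 + S\right)}$ ($K{\left(S \right)} = -6 + \frac{S \frac{1}{S 1 - 4}}{4} = -6 + \frac{S \frac{1}{S - 4}}{4} = -6 + \frac{S \frac{1}{-4 + S}}{4} = -6 + \frac{S}{4 \left(-4 + S\right)}$)
$K{\left(5 \right)} \left(43 + Q{\left(7,1 \left(-5\right) \left(-3\right) \right)}\right) = \frac{96 - 115}{4 \left(-4 + 5\right)} \left(43 + \frac{7}{-8 + 1 \left(-5\right) \left(-3\right)}\right) = \frac{96 - 115}{4 \cdot 1} \left(43 + \frac{7}{-8 - -15}\right) = \frac{1}{4} \cdot 1 \left(-19\right) \left(43 + \frac{7}{-8 + 15}\right) = - \frac{19 \left(43 + \frac{7}{7}\right)}{4} = - \frac{19 \left(43 + 7 \cdot \frac{1}{7}\right)}{4} = - \frac{19 \left(43 + 1\right)}{4} = \left(- \frac{19}{4}\right) 44 = -209$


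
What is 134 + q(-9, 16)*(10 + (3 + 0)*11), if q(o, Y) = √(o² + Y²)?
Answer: 134 + 43*√337 ≈ 923.38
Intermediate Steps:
q(o, Y) = √(Y² + o²)
134 + q(-9, 16)*(10 + (3 + 0)*11) = 134 + √(16² + (-9)²)*(10 + (3 + 0)*11) = 134 + √(256 + 81)*(10 + 3*11) = 134 + √337*(10 + 33) = 134 + √337*43 = 134 + 43*√337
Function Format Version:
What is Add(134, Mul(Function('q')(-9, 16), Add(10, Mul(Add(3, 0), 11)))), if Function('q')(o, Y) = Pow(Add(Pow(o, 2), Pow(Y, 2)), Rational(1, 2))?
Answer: Add(134, Mul(43, Pow(337, Rational(1, 2)))) ≈ 923.38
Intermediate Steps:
Function('q')(o, Y) = Pow(Add(Pow(Y, 2), Pow(o, 2)), Rational(1, 2))
Add(134, Mul(Function('q')(-9, 16), Add(10, Mul(Add(3, 0), 11)))) = Add(134, Mul(Pow(Add(Pow(16, 2), Pow(-9, 2)), Rational(1, 2)), Add(10, Mul(Add(3, 0), 11)))) = Add(134, Mul(Pow(Add(256, 81), Rational(1, 2)), Add(10, Mul(3, 11)))) = Add(134, Mul(Pow(337, Rational(1, 2)), Add(10, 33))) = Add(134, Mul(Pow(337, Rational(1, 2)), 43)) = Add(134, Mul(43, Pow(337, Rational(1, 2))))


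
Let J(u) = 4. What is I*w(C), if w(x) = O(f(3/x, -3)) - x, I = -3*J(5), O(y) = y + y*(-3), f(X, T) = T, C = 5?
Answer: -12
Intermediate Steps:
O(y) = -2*y (O(y) = y - 3*y = -2*y)
I = -12 (I = -3*4 = -12)
w(x) = 6 - x (w(x) = -2*(-3) - x = 6 - x)
I*w(C) = -12*(6 - 1*5) = -12*(6 - 5) = -12*1 = -12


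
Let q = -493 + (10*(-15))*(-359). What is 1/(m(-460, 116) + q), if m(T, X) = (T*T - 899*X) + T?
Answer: 1/160213 ≈ 6.2417e-6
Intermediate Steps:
m(T, X) = T + T**2 - 899*X (m(T, X) = (T**2 - 899*X) + T = T + T**2 - 899*X)
q = 53357 (q = -493 - 150*(-359) = -493 + 53850 = 53357)
1/(m(-460, 116) + q) = 1/((-460 + (-460)**2 - 899*116) + 53357) = 1/((-460 + 211600 - 104284) + 53357) = 1/(106856 + 53357) = 1/160213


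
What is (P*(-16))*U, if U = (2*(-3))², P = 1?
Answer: -576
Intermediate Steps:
U = 36 (U = (-6)² = 36)
(P*(-16))*U = (1*(-16))*36 = -16*36 = -576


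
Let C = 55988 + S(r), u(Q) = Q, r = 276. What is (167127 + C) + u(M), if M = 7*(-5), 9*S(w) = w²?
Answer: 231544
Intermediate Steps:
S(w) = w²/9
M = -35
C = 64452 (C = 55988 + (⅑)*276² = 55988 + (⅑)*76176 = 55988 + 8464 = 64452)
(167127 + C) + u(M) = (167127 + 64452) - 35 = 231579 - 35 = 231544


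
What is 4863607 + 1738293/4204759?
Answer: 20450297044006/4204759 ≈ 4.8636e+6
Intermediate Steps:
4863607 + 1738293/4204759 = 20450297044006/4204759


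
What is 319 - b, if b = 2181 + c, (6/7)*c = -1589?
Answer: -49/6 ≈ -8.1667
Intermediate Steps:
c = -11123/6 (c = (7/6)*(-1589) = -11123/6 ≈ -1853.8)
b = 1963/6 (b = 2181 - 11123/6 = 1963/6 ≈ 327.17)
319 - b = 319 - 1*1963/6 = 319 - 1963/6 = -49/6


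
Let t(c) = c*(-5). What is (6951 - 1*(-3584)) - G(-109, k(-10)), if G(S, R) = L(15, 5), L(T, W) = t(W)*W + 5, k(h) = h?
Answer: 10655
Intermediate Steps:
t(c) = -5*c
L(T, W) = 5 - 5*W² (L(T, W) = (-5*W)*W + 5 = -5*W² + 5 = 5 - 5*W²)
G(S, R) = -120 (G(S, R) = 5 - 5*5² = 5 - 5*25 = 5 - 125 = -120)
(6951 - 1*(-3584)) - G(-109, k(-10)) = (6951 - 1*(-3584)) - 1*(-120) = (6951 + 3584) + 120 = 10535 + 120 = 10655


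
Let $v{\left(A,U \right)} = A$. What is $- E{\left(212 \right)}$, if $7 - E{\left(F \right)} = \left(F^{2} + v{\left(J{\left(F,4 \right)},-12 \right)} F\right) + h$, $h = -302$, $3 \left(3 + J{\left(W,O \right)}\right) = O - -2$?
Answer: $44423$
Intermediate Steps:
$J{\left(W,O \right)} = - \frac{7}{3} + \frac{O}{3}$ ($J{\left(W,O \right)} = -3 + \frac{O - -2}{3} = -3 + \frac{O + 2}{3} = -3 + \frac{2 + O}{3} = -3 + \left(\frac{2}{3} + \frac{O}{3}\right) = - \frac{7}{3} + \frac{O}{3}$)
$E{\left(F \right)} = 309 + F - F^{2}$ ($E{\left(F \right)} = 7 - \left(\left(F^{2} + \left(- \frac{7}{3} + \frac{1}{3} \cdot 4\right) F\right) - 302\right) = 7 - \left(\left(F^{2} + \left(- \frac{7}{3} + \frac{4}{3}\right) F\right) - 302\right) = 7 - \left(\left(F^{2} - F\right) - 302\right) = 7 - \left(-302 + F^{2} - F\right) = 7 + \left(302 + F - F^{2}\right) = 309 + F - F^{2}$)
$- E{\left(212 \right)} = - (309 + 212 - 212^{2}) = - (309 + 212 - 44944) = \left(-1\right) \left(-44423\right) = 44423$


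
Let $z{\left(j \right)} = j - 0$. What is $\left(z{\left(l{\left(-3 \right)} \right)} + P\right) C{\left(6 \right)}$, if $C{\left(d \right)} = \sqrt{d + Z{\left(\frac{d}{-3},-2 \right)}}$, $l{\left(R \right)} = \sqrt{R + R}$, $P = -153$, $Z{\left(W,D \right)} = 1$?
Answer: $\sqrt{7} \left(-153 + i \sqrt{6}\right) \approx -404.8 + 6.4807 i$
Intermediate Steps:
$l{\left(R \right)} = \sqrt{2} \sqrt{R}$ ($l{\left(R \right)} = \sqrt{2 R} = \sqrt{2} \sqrt{R}$)
$z{\left(j \right)} = j$ ($z{\left(j \right)} = j + 0 = j$)
$C{\left(d \right)} = \sqrt{1 + d}$ ($C{\left(d \right)} = \sqrt{d + 1} = \sqrt{1 + d}$)
$\left(z{\left(l{\left(-3 \right)} \right)} + P\right) C{\left(6 \right)} = \left(\sqrt{2} \sqrt{-3} - 153\right) \sqrt{1 + 6} = \left(\sqrt{2} i \sqrt{3} - 153\right) \sqrt{7} = \left(i \sqrt{6} - 153\right) \sqrt{7} = \left(-153 + i \sqrt{6}\right) \sqrt{7} = \sqrt{7} \left(-153 + i \sqrt{6}\right)$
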